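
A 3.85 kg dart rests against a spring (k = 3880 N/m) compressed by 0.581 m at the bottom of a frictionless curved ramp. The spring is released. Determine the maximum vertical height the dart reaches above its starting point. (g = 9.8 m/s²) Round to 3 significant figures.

Energy conservation from release to the highest point: ½kx² = mgh
h = kx²/(2mg) = (3880)(0.581)²/(2 × 3.85 × 9.8) = 17.36 m

h = 17.4 m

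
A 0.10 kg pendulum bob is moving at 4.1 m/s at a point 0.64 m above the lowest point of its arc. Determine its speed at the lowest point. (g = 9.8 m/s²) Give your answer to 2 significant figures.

Equating total energy at the two states: ½mv₀² + mgh = ½mv²
The mass cancels from both sides.
v² = v₀² + 2gh = (4.1)² + 2(9.8)(0.64) = 29.354
v = √29.354 = 5.418 m/s

v = 5.4 m/s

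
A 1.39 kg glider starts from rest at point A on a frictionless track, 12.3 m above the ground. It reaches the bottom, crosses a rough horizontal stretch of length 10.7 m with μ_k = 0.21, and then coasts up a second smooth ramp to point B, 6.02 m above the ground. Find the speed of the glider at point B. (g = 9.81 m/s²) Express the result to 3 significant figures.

Energy at A: mgh₁ = (1.39)(9.81)(12.3) = 167.72 J
Friction loss: W_f = μ_k mg d = 30.64 J
At B: ½mv² + mgh₂ = mgh₁ − W_f
½mv² = 167.72 − 30.64 − 82.088 = 54.994 J
v = √(2 × 54.994/1.39) = 8.895 m/s

v = 8.90 m/s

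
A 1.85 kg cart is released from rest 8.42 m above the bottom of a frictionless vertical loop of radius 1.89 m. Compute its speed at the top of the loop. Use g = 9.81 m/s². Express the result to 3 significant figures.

Energy conservation: mgh = ½mv_top² + mg(2r)
v_top² = 2g(h − 2r) = 2(9.81)(8.42 − 3.780) = 91.04
v_top = 9.541 m/s

v = 9.54 m/s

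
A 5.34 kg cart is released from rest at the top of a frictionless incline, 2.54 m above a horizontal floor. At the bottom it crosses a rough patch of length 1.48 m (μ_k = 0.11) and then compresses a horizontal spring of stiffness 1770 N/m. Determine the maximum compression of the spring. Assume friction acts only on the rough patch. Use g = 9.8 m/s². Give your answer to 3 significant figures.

x = 0.375 m

Initial energy: E₁ = mgh = (5.34)(9.8)(2.54) = 132.92 J
Friction removes W_f = μ_k mg d = (0.11)(5.34)(9.8)(1.48) = 8.520 J
Energy reaching the spring: E = 132.92 − 8.520 = 124.40 J
At max compression ½kx² = E ⇒ x = √(2E/k) = √(2 × 124.40/1770) = 0.3749 m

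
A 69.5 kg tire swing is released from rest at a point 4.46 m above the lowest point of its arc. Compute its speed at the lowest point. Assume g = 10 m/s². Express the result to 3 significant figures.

v = 9.44 m/s

By conservation of mechanical energy, mgh = ½mv²
v = √(2gh) = √(2 × 10 × 4.46) = √89.200 = 9.445 m/s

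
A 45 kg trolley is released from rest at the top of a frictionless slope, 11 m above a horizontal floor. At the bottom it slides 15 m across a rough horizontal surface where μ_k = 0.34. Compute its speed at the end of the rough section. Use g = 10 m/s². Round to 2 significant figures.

Applying the work–energy principle:
mgh = ½mv² + μ_k m g d
W_f = μ_k mg d = (0.34)(45)(10)(15) = 2295 J
½mv² = mgh − W_f = 4950.0 − 2295 = 2655.0 J
v = √(2 × 2655.0/45) = 10.86 m/s

v = 11 m/s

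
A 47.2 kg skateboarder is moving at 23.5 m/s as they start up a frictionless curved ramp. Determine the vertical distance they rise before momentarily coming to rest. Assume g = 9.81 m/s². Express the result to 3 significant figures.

By energy conservation, ½mv² = mgh
h = v²/(2g) = 23.5²/(2 × 9.81) = 28.15 m

h = 28.1 m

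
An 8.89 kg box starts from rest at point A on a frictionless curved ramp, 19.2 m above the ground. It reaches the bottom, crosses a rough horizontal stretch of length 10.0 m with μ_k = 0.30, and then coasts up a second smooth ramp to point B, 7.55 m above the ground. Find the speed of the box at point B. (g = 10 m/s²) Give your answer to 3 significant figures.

Energy at A: mgh₁ = (8.89)(10)(19.2) = 1706.9 J
Friction loss: W_f = μ_k mg d = 266.7 J
At B: ½mv² + mgh₂ = mgh₁ − W_f
½mv² = 1706.9 − 266.7 − 671.20 = 768.98 J
v = √(2 × 768.98/8.89) = 13.15 m/s

v = 13.2 m/s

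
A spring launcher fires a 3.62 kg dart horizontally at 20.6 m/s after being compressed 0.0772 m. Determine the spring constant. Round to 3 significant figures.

Energy stored in the spring equals the launch KE: ½kx² = ½mv²
k = mv²/x² = (3.62)(20.6)²/(0.0772)² = 257756 N/m

k = 258000 N/m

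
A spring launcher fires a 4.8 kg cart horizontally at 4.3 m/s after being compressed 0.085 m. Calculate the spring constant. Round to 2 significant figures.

Spring PE at full compression equals KE at release: ½kx² = ½mv²
k = mv²/x² = (4.8)(4.3)²/(0.085)² = 12284 N/m

k = 12000 N/m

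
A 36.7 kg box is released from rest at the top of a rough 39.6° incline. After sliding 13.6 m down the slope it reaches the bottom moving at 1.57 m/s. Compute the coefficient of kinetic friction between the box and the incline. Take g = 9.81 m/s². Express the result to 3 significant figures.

μ_k = 0.815

The energy dissipated by friction is the PE lost minus the KE gained:
mgL sinθ = 3121.1 J; ½mv² = 45.231 J
W_f = 3121.1 − 45.231 = 3076 J
μ_k = W_f/(mg cosθ · L) = 3076/(277.4 × 13.6) = 0.8153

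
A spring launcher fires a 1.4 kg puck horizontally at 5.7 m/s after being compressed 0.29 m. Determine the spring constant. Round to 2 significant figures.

k = 540 N/m

Energy stored in the spring equals the launch KE: ½kx² = ½mv²
k = mv²/x² = (1.4)(5.7)²/(0.29)² = 540.9 N/m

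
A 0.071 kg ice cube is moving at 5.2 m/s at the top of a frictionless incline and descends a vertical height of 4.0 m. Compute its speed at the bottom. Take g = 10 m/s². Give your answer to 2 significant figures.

v = 10 m/s

Energy conservation between the two points: ½mv₀² + mgh = ½mv²
v² = v₀² + 2gh = (5.2)² + 2(10)(4.0) = 107.04
v = √107.04 = 10.35 m/s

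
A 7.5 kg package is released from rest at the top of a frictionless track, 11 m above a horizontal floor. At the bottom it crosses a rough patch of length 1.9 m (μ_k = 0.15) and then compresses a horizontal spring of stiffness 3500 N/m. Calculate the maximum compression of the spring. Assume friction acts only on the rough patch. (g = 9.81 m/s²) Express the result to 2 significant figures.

x = 0.67 m

Initial energy: E₁ = mgh = (7.5)(9.81)(11) = 809.33 J
Friction removes W_f = μ_k mg d = (0.15)(7.5)(9.81)(1.9) = 20.97 J
Energy reaching the spring: E = 809.33 − 20.97 = 788.36 J
At max compression ½kx² = E ⇒ x = √(2E/k) = √(2 × 788.36/3500) = 0.6712 m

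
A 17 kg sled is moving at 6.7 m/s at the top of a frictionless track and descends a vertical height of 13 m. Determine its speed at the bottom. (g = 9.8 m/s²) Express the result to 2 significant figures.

Equating total energy at the two states: ½mv₀² + mgh = ½mv²
The mass cancels from both sides.
v² = v₀² + 2gh = (6.7)² + 2(9.8)(13) = 299.69
v = √299.69 = 17.31 m/s

v = 17 m/s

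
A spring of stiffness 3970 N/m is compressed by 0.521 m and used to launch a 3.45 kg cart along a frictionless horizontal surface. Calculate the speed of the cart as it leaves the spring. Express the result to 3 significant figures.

v = 17.7 m/s

The cart leaves the spring when the spring is at natural length, so ½kx² = ½mv²
v = x√(k/m) = 0.521 × √(3970/3.45) = 17.67 m/s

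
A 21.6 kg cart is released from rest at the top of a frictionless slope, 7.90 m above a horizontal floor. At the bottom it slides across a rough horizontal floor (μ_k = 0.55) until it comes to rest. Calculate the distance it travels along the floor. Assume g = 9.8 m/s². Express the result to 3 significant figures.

d = 14.4 m

Energy at the top = energy at the end + work done against friction:
At rest all PE has been dissipated by friction: mgh = μ_k m g d
d = h/μ_k = 7.90/0.55 = 14.36 m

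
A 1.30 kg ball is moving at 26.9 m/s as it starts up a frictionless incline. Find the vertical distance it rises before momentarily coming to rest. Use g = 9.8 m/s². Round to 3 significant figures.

By energy conservation, ½mv² = mgh
h = v²/(2g) = 26.9²/(2 × 9.8) = 36.92 m

h = 36.9 m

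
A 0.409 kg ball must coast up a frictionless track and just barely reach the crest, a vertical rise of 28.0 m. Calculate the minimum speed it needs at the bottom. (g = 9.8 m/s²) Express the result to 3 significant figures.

At the top it is momentarily at rest, so all KE converts to PE: ½mv² = mgh
v = √(2gh) = √(2 × 9.8 × 28.0) = 23.43 m/s

v = 23.4 m/s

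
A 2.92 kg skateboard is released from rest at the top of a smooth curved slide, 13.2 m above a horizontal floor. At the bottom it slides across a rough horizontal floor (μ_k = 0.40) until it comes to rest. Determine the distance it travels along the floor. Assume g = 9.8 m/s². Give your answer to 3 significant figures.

d = 33.0 m

Energy at the top = energy at the end + work done against friction:
At rest all PE has been dissipated by friction: mgh = μ_k m g d
d = h/μ_k = 13.2/0.40 = 33.00 m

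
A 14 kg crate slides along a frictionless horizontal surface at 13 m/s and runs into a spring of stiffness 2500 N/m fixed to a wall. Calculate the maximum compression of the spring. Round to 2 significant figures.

x = 0.97 m

All KE is stored as spring PE at maximum compression: ½mv² = ½kx²
x = v√(m/k) = 13 × √(14/2500) = 0.9728 m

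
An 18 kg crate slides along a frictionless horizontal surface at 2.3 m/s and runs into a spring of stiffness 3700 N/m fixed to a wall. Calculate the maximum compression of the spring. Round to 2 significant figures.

At max compression the crate is momentarily at rest: ½mv² = ½kx²
x = v√(m/k) = 2.3 × √(18/3700) = 0.1604 m

x = 0.16 m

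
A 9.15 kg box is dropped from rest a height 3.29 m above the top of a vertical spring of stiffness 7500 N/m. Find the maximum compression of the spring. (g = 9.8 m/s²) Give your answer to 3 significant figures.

Take the reference level at the top of the uncompressed spring. At max compression the box has fallen H + x and is momentarily at rest:
mg(H + x) = ½kx²
½(7500)x² − (9.15)(9.8)x − (9.15)(9.8)(3.29) = 0
3750x² − 89.67x − 295.0 = 0
x = [89.67 + √(8041 + 4.4252e+06)]/(2 × 3750) = 0.2927 m

x = 0.293 m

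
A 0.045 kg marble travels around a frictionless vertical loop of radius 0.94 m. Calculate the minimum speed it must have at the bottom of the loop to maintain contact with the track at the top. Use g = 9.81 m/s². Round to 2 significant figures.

At the top: mg = mv_top²/r ⇒ v_top² = gr = 9.221 m²/s²
Energy from bottom to top (height 2r): ½mv_bot² = ½mv_top² + mg(2r)
v_bot² = gr + 4gr = 5gr = 46.11
v_bot = √(5gr) = 6.790 m/s

v = 6.8 m/s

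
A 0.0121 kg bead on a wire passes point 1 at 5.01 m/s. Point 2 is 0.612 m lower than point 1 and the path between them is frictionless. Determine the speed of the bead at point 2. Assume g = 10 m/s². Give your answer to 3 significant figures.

v = 6.11 m/s

Energy conservation between the two points: ½mv₀² + mgh = ½mv²
v² = v₀² + 2gh = (5.01)² + 2(10)(0.612) = 37.340
v = √37.340 = 6.111 m/s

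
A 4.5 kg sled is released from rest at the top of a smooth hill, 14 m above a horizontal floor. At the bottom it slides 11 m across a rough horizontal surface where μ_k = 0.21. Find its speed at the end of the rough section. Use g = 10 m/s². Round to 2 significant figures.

Energy bookkeeping (friction removes W_f = μ_k N d):
mgh = ½mv² + μ_k m g d
W_f = μ_k mg d = (0.21)(4.5)(10)(11) = 103.9 J
½mv² = mgh − W_f = 630.00 − 103.9 = 526.05 J
v = √(2 × 526.05/4.5) = 15.29 m/s

v = 15 m/s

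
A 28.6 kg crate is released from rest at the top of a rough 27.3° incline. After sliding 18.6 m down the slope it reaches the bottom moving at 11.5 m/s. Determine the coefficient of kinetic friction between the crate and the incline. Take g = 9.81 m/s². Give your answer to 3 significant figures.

μ_k = 0.108

The energy dissipated by friction is the PE lost minus the KE gained:
mgL sinθ = 2393.5 J; ½mv² = 1891.2 J
W_f = 2393.5 − 1891.2 = 502.3 J
μ_k = W_f/(mg cosθ · L) = 502.3/(249.3 × 18.6) = 0.1083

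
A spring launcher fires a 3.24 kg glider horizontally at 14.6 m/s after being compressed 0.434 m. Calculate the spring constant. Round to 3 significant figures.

k = 3670 N/m

Energy stored in the spring equals the launch KE: ½kx² = ½mv²
k = mv²/x² = (3.24)(14.6)²/(0.434)² = 3667 N/m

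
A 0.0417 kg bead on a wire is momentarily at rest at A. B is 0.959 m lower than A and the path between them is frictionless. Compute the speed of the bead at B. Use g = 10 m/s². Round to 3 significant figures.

v = 4.38 m/s

Energy conservation between the two points: mgh = ½mv²
v = √(2gh) = √(2 × 10 × 0.959) = √19.180 = 4.379 m/s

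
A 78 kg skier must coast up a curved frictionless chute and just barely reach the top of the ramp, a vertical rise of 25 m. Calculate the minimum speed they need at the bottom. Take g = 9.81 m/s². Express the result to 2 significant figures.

v = 22 m/s

At the top they are momentarily at rest, so all KE converts to PE: ½mv² = mgh
v = √(2gh) = √(2 × 9.81 × 25) = 22.15 m/s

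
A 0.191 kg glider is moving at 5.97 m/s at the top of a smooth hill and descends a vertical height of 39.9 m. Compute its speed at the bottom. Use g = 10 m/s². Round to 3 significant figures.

v = 28.9 m/s

By conservation of mechanical energy, ½mv₀² + mgh = ½mv²
v² = v₀² + 2gh = (5.97)² + 2(10)(39.9) = 833.64
v = √833.64 = 28.87 m/s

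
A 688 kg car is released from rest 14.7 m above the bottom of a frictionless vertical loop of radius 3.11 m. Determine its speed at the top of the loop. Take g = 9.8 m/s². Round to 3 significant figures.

Energy conservation: mgh = ½mv_top² + mg(2r)
v_top² = 2g(h − 2r) = 2(9.8)(14.7 − 6.220) = 166.2
v_top = 12.89 m/s

v = 12.9 m/s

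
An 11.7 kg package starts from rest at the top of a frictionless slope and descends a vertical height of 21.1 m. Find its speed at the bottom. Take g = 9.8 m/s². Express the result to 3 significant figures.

v = 20.3 m/s

By conservation of mechanical energy, mgh = ½mv²
v = √(2gh) = √(2 × 9.8 × 21.1) = √413.56 = 20.34 m/s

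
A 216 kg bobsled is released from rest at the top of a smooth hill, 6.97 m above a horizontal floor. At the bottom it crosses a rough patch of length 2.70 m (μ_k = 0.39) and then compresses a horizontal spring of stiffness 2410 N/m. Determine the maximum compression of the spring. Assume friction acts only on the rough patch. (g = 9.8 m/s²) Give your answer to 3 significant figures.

x = 3.22 m

Initial energy: E₁ = mgh = (216)(9.8)(6.97) = 14754 J
Friction removes W_f = μ_k mg d = (0.39)(216)(9.8)(2.70) = 2229 J
Energy reaching the spring: E = 14754 − 2229 = 12525 J
At max compression ½kx² = E ⇒ x = √(2E/k) = √(2 × 12525/2410) = 3.224 m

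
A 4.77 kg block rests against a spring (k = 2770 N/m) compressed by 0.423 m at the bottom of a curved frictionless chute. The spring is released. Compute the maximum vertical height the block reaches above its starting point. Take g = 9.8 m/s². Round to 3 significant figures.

At maximum height the block is at rest, so ½kx² = mgh
h = kx²/(2mg) = (2770)(0.423)²/(2 × 4.77 × 9.8) = 5.301 m

h = 5.30 m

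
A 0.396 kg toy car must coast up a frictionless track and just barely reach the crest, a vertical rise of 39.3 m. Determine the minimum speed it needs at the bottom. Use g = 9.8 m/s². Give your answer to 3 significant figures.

v = 27.8 m/s

At the top it is momentarily at rest, so all KE converts to PE: ½mv² = mgh
v = √(2gh) = √(2 × 9.8 × 39.3) = 27.75 m/s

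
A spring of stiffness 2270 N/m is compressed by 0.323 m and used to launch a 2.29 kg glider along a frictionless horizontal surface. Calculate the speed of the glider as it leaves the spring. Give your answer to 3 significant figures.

Spring PE converts entirely to kinetic energy: ½kx² = ½mv²
v = x√(k/m) = 0.323 × √(2270/2.29) = 10.17 m/s

v = 10.2 m/s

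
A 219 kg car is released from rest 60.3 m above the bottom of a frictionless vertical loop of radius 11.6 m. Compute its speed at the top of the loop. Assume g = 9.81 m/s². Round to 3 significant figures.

Energy conservation: mgh = ½mv_top² + mg(2r)
v_top² = 2g(h − 2r) = 2(9.81)(60.3 − 23.20) = 727.9
v_top = 26.98 m/s

v = 27.0 m/s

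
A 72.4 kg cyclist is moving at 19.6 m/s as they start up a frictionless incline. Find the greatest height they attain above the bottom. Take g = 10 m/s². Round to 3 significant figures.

Setting KE at the bottom equal to PE gained: ½mv² = mgh
h = v²/(2g) = 19.6²/(2 × 10) = 19.21 m

h = 19.2 m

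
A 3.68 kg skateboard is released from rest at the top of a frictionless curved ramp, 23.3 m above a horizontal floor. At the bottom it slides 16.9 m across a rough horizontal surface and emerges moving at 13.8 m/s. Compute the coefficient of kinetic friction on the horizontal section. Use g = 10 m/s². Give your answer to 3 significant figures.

Energy at the top = energy at the end + work done against friction:
mgh = ½mv² + μ_k m g d
mgh = 857.44 J; ½mv² = 350.41 J
W_f = 857.44 − 350.41 = 507.0 J
μ_k = W_f/(mg·d) = 507.0/(36.80 × 16.9) = 0.8153

μ_k = 0.815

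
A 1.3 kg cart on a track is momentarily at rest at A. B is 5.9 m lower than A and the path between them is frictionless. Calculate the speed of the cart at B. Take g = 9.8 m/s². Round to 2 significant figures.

v = 11 m/s

Equating total energy at the two states: mgh = ½mv²
The mass cancels from both sides.
v = √(2gh) = √(2 × 9.8 × 5.9) = √115.64 = 10.75 m/s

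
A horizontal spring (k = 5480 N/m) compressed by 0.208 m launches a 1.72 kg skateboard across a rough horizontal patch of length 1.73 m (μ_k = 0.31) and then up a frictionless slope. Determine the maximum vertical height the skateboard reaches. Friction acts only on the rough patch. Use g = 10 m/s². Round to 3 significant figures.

h = 6.36 m

Spring energy: E₀ = ½kx² = ½(5480)(0.208)² = 118.54 J
Friction: W_f = μ_k mg d = (0.31)(1.72)(10)(1.73) = 9.224 J
Energy at base of ramp: E = 118.54 − 9.224 = 109.32 J
At max height all remaining energy is PE: mgh = E ⇒ h = E/(mg) = 109.32/(1.72 × 10) = 6.356 m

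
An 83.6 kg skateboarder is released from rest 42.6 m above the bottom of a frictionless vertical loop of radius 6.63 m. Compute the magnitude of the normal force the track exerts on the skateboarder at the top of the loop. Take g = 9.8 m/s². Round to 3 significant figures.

N = 6430 N

Energy from release to top (height 2r): mgh = ½mv_top² + mg(2r)
v_top² = 2g(h − 2r) = 2(9.8)(42.6 − 13.26) = 575.06 m²/s²
At the top, both N and weight point toward the centre: N + mg = mv_top²/r
N = m(v_top²/r − g) = 83.6(575.06/6.63 − 9.8) = 6432 N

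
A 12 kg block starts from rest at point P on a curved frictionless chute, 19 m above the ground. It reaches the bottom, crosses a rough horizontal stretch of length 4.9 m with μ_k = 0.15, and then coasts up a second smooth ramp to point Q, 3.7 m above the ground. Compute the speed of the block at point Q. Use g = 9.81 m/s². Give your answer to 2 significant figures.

Energy at P: mgh₁ = (12)(9.81)(19) = 2236.7 J
Friction loss: W_f = μ_k mg d = 86.52 J
At Q: ½mv² + mgh₂ = mgh₁ − W_f
½mv² = 2236.7 − 86.52 − 435.56 = 1714.6 J
v = √(2 × 1714.6/12) = 16.90 m/s

v = 17 m/s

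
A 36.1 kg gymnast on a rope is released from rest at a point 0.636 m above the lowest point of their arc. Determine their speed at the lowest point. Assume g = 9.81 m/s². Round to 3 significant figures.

Mechanical energy is conserved (no friction): mgh = ½mv²
v = √(2gh) = √(2 × 9.81 × 0.636) = √12.478 = 3.532 m/s

v = 3.53 m/s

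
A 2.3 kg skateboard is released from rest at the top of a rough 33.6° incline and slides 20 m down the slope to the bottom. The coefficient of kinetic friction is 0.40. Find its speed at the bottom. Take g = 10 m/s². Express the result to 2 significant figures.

Energy: mgh = ½mv² + W_f, with h = L sinθ and W_f = μ_k (mg cosθ) L
mgh = mgL sinθ = (2.3)(10)(20)sin33.6° = 254.56 J
W_f = μ_k mg cosθ · L = (0.40)(2.3)(10)cos33.6°·20 = 153.3 J
½mv² = 254.56 − 153.3 = 101.30 J
v = √(2 × 101.30/2.3) = 9.386 m/s

v = 9.4 m/s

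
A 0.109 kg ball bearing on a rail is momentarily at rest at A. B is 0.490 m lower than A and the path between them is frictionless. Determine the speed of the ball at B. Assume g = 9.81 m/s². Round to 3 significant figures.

Energy conservation between the two points: mgh = ½mv²
v = √(2gh) = √(2 × 9.81 × 0.490) = √9.6138 = 3.101 m/s

v = 3.10 m/s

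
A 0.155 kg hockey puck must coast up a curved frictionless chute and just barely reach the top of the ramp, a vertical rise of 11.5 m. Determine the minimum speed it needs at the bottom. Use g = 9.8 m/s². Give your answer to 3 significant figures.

v = 15.0 m/s

At the top it is momentarily at rest, so all KE converts to PE: ½mv² = mgh
v = √(2gh) = √(2 × 9.8 × 11.5) = 15.01 m/s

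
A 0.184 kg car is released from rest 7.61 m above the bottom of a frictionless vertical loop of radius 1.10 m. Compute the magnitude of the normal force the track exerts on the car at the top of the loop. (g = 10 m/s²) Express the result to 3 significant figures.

Energy from release to top (height 2r): mgh = ½mv_top² + mg(2r)
v_top² = 2g(h − 2r) = 2(10)(7.61 − 2.200) = 108.20 m²/s²
At the top, both N and weight point toward the centre: N + mg = mv_top²/r
N = m(v_top²/r − g) = 0.184(108.20/1.10 − 10) = 16.26 N

N = 16.3 N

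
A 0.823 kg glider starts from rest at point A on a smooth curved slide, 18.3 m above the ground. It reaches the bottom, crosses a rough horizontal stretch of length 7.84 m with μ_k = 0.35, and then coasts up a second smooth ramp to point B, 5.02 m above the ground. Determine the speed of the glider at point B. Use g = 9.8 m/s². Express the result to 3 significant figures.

v = 14.4 m/s

Energy at A: mgh₁ = (0.823)(9.8)(18.3) = 147.60 J
Friction loss: W_f = μ_k mg d = 22.13 J
At B: ½mv² + mgh₂ = mgh₁ − W_f
½mv² = 147.60 − 22.13 − 40.488 = 84.977 J
v = √(2 × 84.977/0.823) = 14.37 m/s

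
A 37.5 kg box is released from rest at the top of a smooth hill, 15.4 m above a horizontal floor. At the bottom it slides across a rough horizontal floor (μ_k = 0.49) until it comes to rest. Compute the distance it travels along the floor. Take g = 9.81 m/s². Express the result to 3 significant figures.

d = 31.4 m

Energy bookkeeping (friction removes W_f = μ_k N d):
At rest all PE has been dissipated by friction: mgh = μ_k m g d
d = h/μ_k = 15.4/0.49 = 31.43 m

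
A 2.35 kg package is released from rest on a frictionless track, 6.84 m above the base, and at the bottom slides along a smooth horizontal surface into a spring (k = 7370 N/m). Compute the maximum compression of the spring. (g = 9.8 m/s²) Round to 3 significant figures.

At max compression the package is momentarily at rest: mgh = ½kx²
x = √(2mgh/k) = √(2 × 2.35 × 9.8 × 6.84 / 7370) = 0.2068 m

x = 0.207 m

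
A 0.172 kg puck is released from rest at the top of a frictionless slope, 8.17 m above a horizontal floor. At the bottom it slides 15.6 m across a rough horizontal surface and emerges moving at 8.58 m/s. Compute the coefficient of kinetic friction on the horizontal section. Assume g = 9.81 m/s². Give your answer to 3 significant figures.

μ_k = 0.283

Energy at the top = energy at the end + work done against friction:
mgh = ½mv² + μ_k m g d
mgh = 13.785 J; ½mv² = 6.3310 J
W_f = 13.785 − 6.3310 = 7.454 J
μ_k = W_f/(mg·d) = 7.454/(1.687 × 15.6) = 0.2832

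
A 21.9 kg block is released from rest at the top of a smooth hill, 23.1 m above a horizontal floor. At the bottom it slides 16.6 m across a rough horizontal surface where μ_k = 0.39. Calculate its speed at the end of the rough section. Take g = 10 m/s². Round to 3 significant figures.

v = 18.2 m/s

Energy at the top = energy at the end + work done against friction:
mgh = ½mv² + μ_k m g d
W_f = μ_k mg d = (0.39)(21.9)(10)(16.6) = 1418 J
½mv² = mgh − W_f = 5058.9 − 1418 = 3641.1 J
v = √(2 × 3641.1/21.9) = 18.24 m/s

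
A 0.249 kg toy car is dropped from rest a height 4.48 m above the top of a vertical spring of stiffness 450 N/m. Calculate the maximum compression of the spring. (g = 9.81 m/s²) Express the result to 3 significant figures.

Let x be the compression. The total drop is H + x, and the car is instantaneously at rest at max compression, so energy conservation gives:
mg(H + x) = ½kx²
½(450)x² − (0.249)(9.81)x − (0.249)(9.81)(4.48) = 0
225.0x² − 2.443x − 10.94 = 0
x = [2.443 + √(5.967 + 9848.9)]/(2 × 225.0) = 0.2260 m

x = 0.226 m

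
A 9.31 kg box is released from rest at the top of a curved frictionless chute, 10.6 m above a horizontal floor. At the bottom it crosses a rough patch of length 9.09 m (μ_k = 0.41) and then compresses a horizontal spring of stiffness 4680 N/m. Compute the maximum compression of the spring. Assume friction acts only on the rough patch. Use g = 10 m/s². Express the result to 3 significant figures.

x = 0.523 m

Initial energy: E₁ = mgh = (9.31)(10)(10.6) = 986.86 J
Friction removes W_f = μ_k mg d = (0.41)(9.31)(10)(9.09) = 347.0 J
Energy reaching the spring: E = 986.86 − 347.0 = 639.89 J
At max compression ½kx² = E ⇒ x = √(2E/k) = √(2 × 639.89/4680) = 0.5229 m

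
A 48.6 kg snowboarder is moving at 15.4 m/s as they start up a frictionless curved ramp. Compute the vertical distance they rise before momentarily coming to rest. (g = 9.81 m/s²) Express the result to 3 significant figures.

Setting KE at the bottom equal to PE gained: ½mv² = mgh
h = v²/(2g) = 15.4²/(2 × 9.81) = 12.09 m

h = 12.1 m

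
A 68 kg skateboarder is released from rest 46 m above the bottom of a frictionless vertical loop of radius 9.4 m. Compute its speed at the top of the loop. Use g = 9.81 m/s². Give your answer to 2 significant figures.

v = 23 m/s

Energy conservation: mgh = ½mv_top² + mg(2r)
v_top² = 2g(h − 2r) = 2(9.81)(46 − 18.80) = 533.7
v_top = 23.10 m/s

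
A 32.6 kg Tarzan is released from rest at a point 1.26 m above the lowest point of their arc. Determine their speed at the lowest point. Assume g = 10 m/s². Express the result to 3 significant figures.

Mechanical energy is conserved (no friction): mgh = ½mv²
The mass cancels from both sides.
v = √(2gh) = √(2 × 10 × 1.26) = √25.200 = 5.020 m/s

v = 5.02 m/s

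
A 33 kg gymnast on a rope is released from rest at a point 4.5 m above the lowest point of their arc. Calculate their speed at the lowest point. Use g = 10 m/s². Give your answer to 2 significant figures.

v = 9.5 m/s

Mechanical energy is conserved (no friction): mgh = ½mv²
v = √(2gh) = √(2 × 10 × 4.5) = √90.000 = 9.487 m/s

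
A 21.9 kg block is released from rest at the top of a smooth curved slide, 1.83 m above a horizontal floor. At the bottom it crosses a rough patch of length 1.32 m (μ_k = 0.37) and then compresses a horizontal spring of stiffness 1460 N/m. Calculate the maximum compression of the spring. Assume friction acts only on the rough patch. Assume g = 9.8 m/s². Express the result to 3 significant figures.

x = 0.628 m

Initial energy: E₁ = mgh = (21.9)(9.8)(1.83) = 392.75 J
Friction removes W_f = μ_k mg d = (0.37)(21.9)(9.8)(1.32) = 104.8 J
Energy reaching the spring: E = 392.75 − 104.8 = 287.93 J
At max compression ½kx² = E ⇒ x = √(2E/k) = √(2 × 287.93/1460) = 0.6280 m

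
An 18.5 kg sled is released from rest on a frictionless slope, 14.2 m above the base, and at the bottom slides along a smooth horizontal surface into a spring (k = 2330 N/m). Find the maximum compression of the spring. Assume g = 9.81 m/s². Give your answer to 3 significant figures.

Gravitational PE at the top equals spring PE at max compression: mgh = ½kx²
x = √(2mgh/k) = √(2 × 18.5 × 9.81 × 14.2 / 2330) = 1.487 m

x = 1.49 m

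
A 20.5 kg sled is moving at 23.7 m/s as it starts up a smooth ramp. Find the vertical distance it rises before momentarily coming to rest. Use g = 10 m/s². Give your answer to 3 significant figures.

By energy conservation, ½mv² = mgh
h = v²/(2g) = 23.7²/(2 × 10) = 28.08 m

h = 28.1 m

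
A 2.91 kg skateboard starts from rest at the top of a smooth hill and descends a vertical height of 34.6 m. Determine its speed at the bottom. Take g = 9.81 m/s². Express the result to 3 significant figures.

v = 26.1 m/s

Mechanical energy is conserved (no friction): mgh = ½mv²
The mass cancels from both sides.
v = √(2gh) = √(2 × 9.81 × 34.6) = √678.85 = 26.05 m/s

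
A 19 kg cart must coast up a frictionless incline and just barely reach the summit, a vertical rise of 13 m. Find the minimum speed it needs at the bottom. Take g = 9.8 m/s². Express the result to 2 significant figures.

v = 16 m/s

At the top it is momentarily at rest, so all KE converts to PE: ½mv² = mgh
v = √(2gh) = √(2 × 9.8 × 13) = 15.96 m/s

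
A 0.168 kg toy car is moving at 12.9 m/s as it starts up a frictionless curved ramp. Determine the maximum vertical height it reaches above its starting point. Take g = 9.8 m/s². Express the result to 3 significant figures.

By energy conservation, ½mv² = mgh
h = v²/(2g) = 12.9²/(2 × 9.8) = 8.490 m

h = 8.49 m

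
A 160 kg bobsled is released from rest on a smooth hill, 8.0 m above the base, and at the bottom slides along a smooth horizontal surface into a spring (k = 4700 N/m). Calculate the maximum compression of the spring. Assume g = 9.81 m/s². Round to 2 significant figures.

Gravitational PE at the top equals spring PE at max compression: mgh = ½kx²
x = √(2mgh/k) = √(2 × 160 × 9.81 × 8.0 / 4700) = 2.312 m

x = 2.3 m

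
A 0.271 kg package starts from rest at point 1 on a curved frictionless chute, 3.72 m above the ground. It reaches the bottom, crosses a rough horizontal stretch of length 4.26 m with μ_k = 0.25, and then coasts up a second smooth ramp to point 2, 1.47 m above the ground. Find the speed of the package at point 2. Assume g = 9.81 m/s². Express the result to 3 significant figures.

v = 4.82 m/s

Energy at 1: mgh₁ = (0.271)(9.81)(3.72) = 9.8897 J
Friction loss: W_f = μ_k mg d = 2.831 J
At 2: ½mv² + mgh₂ = mgh₁ − W_f
½mv² = 9.8897 − 2.831 − 3.9080 = 3.1503 J
v = √(2 × 3.1503/0.271) = 4.822 m/s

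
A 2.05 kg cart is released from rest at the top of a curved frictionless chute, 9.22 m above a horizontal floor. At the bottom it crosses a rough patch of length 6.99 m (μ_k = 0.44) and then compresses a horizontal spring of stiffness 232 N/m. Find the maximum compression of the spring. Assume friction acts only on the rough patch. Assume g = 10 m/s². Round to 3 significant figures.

x = 1.04 m

Initial energy: E₁ = mgh = (2.05)(10)(9.22) = 189.01 J
Friction removes W_f = μ_k mg d = (0.44)(2.05)(10)(6.99) = 63.05 J
Energy reaching the spring: E = 189.01 − 63.05 = 125.96 J
At max compression ½kx² = E ⇒ x = √(2E/k) = √(2 × 125.96/232) = 1.042 m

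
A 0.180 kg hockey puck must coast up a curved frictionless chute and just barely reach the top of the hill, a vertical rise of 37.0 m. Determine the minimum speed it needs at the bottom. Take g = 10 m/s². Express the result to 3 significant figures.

At the top it is momentarily at rest, so all KE converts to PE: ½mv² = mgh
v = √(2gh) = √(2 × 10 × 37.0) = 27.20 m/s

v = 27.2 m/s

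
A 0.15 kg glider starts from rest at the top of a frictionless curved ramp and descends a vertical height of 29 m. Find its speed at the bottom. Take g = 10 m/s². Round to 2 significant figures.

v = 24 m/s

Mechanical energy is conserved (no friction): mgh = ½mv²
v = √(2gh) = √(2 × 10 × 29) = √580.00 = 24.08 m/s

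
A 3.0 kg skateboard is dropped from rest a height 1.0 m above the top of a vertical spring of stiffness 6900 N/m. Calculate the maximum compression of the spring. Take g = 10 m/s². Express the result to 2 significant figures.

x = 0.098 m

Take the reference level at the top of the uncompressed spring. At max compression the skateboard has fallen H + x and is momentarily at rest:
mg(H + x) = ½kx²
½(6900)x² − (3.0)(10)x − (3.0)(10)(1.0) = 0
3450x² − 30.00x − 30.00 = 0
x = [30.00 + √(900.0 + 414000)]/(2 × 3450) = 0.09770 m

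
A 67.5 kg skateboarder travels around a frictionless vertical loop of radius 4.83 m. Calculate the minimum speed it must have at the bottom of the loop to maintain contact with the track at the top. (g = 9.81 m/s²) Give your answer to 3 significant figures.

At the top: mg = mv_top²/r ⇒ v_top² = gr = 47.38 m²/s²
Energy from bottom to top (height 2r): ½mv_bot² = ½mv_top² + mg(2r)
v_bot² = gr + 4gr = 5gr = 236.9
v_bot = √(5gr) = 15.39 m/s

v = 15.4 m/s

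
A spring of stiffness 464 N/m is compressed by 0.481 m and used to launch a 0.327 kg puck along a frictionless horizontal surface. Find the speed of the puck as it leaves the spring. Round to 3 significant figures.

The puck leaves the spring when the spring is at natural length, so ½kx² = ½mv²
v = x√(k/m) = 0.481 × √(464/0.327) = 18.12 m/s

v = 18.1 m/s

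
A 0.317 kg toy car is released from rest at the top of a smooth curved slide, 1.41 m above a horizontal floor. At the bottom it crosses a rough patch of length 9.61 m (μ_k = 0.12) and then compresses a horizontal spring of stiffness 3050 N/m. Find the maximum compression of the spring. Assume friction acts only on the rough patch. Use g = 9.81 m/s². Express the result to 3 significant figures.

Initial energy: E₁ = mgh = (0.317)(9.81)(1.41) = 4.3848 J
Friction removes W_f = μ_k mg d = (0.12)(0.317)(9.81)(9.61) = 3.586 J
Energy reaching the spring: E = 4.3848 − 3.586 = 0.79859 J
At max compression ½kx² = E ⇒ x = √(2E/k) = √(2 × 0.79859/3050) = 0.02288 m

x = 0.0229 m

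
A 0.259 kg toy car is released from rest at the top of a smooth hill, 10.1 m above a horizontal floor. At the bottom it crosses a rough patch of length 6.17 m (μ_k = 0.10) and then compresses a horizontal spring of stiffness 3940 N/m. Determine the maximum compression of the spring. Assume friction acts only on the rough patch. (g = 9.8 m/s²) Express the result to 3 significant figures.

Initial energy: E₁ = mgh = (0.259)(9.8)(10.1) = 25.636 J
Friction removes W_f = μ_k mg d = (0.10)(0.259)(9.8)(6.17) = 1.566 J
Energy reaching the spring: E = 25.636 − 1.566 = 24.070 J
At max compression ½kx² = E ⇒ x = √(2E/k) = √(2 × 24.070/3940) = 0.1105 m

x = 0.111 m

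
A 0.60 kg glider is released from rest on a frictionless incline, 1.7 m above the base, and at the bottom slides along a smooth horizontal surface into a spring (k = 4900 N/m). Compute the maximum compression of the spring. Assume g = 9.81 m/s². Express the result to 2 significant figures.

x = 0.064 m

At max compression the glider is momentarily at rest: mgh = ½kx²
x = √(2mgh/k) = √(2 × 0.60 × 9.81 × 1.7 / 4900) = 0.06391 m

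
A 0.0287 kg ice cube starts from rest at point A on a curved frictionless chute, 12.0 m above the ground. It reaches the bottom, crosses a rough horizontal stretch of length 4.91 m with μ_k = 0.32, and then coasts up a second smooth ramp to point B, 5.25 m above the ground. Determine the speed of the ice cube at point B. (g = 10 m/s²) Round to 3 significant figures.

v = 10.2 m/s

Energy at A: mgh₁ = (0.0287)(10)(12.0) = 3.4440 J
Friction loss: W_f = μ_k mg d = 0.4509 J
At B: ½mv² + mgh₂ = mgh₁ − W_f
½mv² = 3.4440 − 0.4509 − 1.5067 = 1.4863 J
v = √(2 × 1.4863/0.0287) = 10.18 m/s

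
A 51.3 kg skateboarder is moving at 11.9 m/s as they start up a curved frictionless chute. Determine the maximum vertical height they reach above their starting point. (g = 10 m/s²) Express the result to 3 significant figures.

By energy conservation, ½mv² = mgh
h = v²/(2g) = 11.9²/(2 × 10) = 7.081 m

h = 7.08 m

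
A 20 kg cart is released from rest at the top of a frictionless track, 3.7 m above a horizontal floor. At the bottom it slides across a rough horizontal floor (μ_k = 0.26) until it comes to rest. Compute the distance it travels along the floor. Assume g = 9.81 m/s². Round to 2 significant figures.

Applying the work–energy principle:
At rest all PE has been dissipated by friction: mgh = μ_k m g d
d = h/μ_k = 3.7/0.26 = 14.23 m

d = 14 m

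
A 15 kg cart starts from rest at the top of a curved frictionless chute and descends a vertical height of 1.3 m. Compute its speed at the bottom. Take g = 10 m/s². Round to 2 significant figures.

v = 5.1 m/s

Energy conservation between the two points: mgh = ½mv²
v = √(2gh) = √(2 × 10 × 1.3) = √26.000 = 5.099 m/s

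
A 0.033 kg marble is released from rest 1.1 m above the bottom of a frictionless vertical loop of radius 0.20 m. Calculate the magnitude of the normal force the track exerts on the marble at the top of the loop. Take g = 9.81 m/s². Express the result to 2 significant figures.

Energy from release to top (height 2r): mgh = ½mv_top² + mg(2r)
v_top² = 2g(h − 2r) = 2(9.81)(1.1 − 0.4000) = 13.734 m²/s²
At the top, both N and weight point toward the centre: N + mg = mv_top²/r
N = m(v_top²/r − g) = 0.033(13.734/0.20 − 9.81) = 1.942 N

N = 1.9 N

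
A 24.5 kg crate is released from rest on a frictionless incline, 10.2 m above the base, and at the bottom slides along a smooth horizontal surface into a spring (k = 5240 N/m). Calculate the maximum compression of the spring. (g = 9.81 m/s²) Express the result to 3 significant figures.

Energy conservation (no friction) from release to max compression: mgh = ½kx²
x = √(2mgh/k) = √(2 × 24.5 × 9.81 × 10.2 / 5240) = 0.9673 m

x = 0.967 m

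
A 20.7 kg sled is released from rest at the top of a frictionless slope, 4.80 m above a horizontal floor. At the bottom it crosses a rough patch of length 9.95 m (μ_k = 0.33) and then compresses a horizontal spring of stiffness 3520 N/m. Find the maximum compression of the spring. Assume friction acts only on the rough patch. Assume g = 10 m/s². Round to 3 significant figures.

x = 0.422 m

Initial energy: E₁ = mgh = (20.7)(10)(4.80) = 993.60 J
Friction removes W_f = μ_k mg d = (0.33)(20.7)(10)(9.95) = 679.7 J
Energy reaching the spring: E = 993.60 − 679.7 = 313.92 J
At max compression ½kx² = E ⇒ x = √(2E/k) = √(2 × 313.92/3520) = 0.4223 m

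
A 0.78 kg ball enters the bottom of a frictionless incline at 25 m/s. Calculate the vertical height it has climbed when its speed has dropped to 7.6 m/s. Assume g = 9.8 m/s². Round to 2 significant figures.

h = 29 m

Energy balance between the two points: ½mv₁² = ½mv₂² + mgh
h = (v₁² − v₂²)/(2g) = (25² − 7.6²)/(2 × 9.8) = 28.94 m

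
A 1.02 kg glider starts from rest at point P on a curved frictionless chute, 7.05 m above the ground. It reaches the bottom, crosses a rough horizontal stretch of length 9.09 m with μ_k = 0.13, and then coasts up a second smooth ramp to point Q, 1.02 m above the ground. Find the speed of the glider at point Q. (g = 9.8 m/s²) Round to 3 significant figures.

Energy at P: mgh₁ = (1.02)(9.8)(7.05) = 70.472 J
Friction loss: W_f = μ_k mg d = 11.81 J
At Q: ½mv² + mgh₂ = mgh₁ − W_f
½mv² = 70.472 − 11.81 − 10.196 = 48.464 J
v = √(2 × 48.464/1.02) = 9.748 m/s

v = 9.75 m/s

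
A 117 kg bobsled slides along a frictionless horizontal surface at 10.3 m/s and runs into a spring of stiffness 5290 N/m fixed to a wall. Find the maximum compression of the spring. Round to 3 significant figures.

x = 1.53 m

All KE is stored as spring PE at maximum compression: ½mv² = ½kx²
x = v√(m/k) = 10.3 × √(117/5290) = 1.532 m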